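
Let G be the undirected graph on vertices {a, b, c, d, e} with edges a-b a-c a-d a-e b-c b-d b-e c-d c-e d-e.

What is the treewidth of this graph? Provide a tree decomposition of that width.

A single bag containing all 5 vertices is trivially a valid decomposition of width 4. On the other hand G contains the 5-clique {a, b, c, d, e}. A clique must lie in a single bag of any decomposition, so no decomposition can have width below 4. Combining the bounds, tw(G) = 4.

Treewidth 4.
One such decomposition:
Bags: B1 = {a, b, c, d, e}
Tree: (single bag)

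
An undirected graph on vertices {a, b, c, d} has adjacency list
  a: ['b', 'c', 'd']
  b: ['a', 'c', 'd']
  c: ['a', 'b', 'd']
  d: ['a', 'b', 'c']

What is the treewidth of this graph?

3

A width-3 tree decomposition is:
Bags: B1 = {a, b, c, d}
Tree: (single bag)
A single bag containing all 4 vertices is trivially a valid decomposition of width 3. For the lower bound, the 4 vertices {a, b, c, d} are pairwise adjacent, and any tree decomposition puts a clique entirely inside one bag — forcing width ≥ 3. The upper and lower bounds meet at 3, so that is the treewidth.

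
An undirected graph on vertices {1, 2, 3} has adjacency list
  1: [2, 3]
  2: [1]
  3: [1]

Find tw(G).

A width-1 tree decomposition is:
Bags: B1 = {1, 2}  B2 = {1, 3}
Tree: B1–B2
Each bag holds 2 vertices, so the decomposition has width 1, which upper-bounds the treewidth. Since G has at least one edge (e.g. 1–2), it is not an edgeless graph, so tw(G) ≥ 1. Combining the bounds, tw(G) = 1.

1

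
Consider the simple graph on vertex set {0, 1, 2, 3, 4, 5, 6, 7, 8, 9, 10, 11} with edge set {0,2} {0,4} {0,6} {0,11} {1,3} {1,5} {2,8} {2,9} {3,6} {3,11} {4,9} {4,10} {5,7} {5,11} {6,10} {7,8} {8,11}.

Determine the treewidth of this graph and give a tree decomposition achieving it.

The largest bag has 4 vertices, giving width 3; this decomposition certifies tw(G) ≤ 3. For the lower bound: the 4 vertex sets {1,5,7}, {3}, {11}, {0,2,6,8} are disjoint, each induces a connected subgraph, and every pair is joined by at least one edge of G. Contracting each set to a single vertex therefore yields K_{4} as a minor, and since treewidth is minor-monotone, tw(G) ≥ tw(K_{4}) = 3. Combining the bounds, tw(G) = 3.

Treewidth 3.
Bags: B1 = {1, 3, 5, 7}  B2 = {3, 5, 7, 11}  B3 = {3, 7, 8, 11}  B4 = {3, 6, 8, 11}  B5 = {0, 6, 8, 11}  B6 = {0, 2, 6, 8}  B7 = {0, 2, 6, 10}  B8 = {0, 2, 4, 10}  B9 = {2, 4, 9, 10}
Tree: B1–B2, B2–B3, B3–B4, B4–B5, B5–B6, B6–B7, B7–B8, B8–B9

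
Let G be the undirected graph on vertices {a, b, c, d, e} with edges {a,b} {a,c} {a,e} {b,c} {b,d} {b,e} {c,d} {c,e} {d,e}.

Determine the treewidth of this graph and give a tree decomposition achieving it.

Treewidth 3.
Bags: B1 = {b, c, d, e}  B2 = {a, b, c, e}
Tree: B1–B2

Each bag holds 4 vertices, so the decomposition has width 3, which upper-bounds the treewidth. For the lower bound, the 4 vertices {b, c, d, e} are pairwise adjacent, and any tree decomposition puts a clique entirely inside one bag — forcing width ≥ 3. Hence tw(G) = 3 exactly.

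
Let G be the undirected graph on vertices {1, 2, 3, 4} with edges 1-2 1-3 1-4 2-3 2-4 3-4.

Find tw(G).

3

A width-3 tree decomposition is:
Bags: B1 = {1, 2, 3, 4}
Tree: (single bag)
With just one bag of size 4, the width is 4 − 1 = 3, so tw(G) ≤ 3. Conversely, {1, 2, 3, 4} is a clique of size 4, and the vertices of any clique must share a bag in every tree decomposition; so some bag has ≥ 4 vertices and tw(G) ≥ 3. Combining the bounds, tw(G) = 3.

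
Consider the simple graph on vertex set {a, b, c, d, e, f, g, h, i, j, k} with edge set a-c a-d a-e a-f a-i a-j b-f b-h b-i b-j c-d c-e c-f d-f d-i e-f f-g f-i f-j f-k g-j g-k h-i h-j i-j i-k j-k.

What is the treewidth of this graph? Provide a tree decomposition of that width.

Every bag has size at most 4, so the width is 4 − 1 = 3 and tw(G) ≤ 3. For the lower bound, the 4 vertices {b, h, i, j} are pairwise adjacent, and any tree decomposition puts a clique entirely inside one bag — forcing width ≥ 3. The upper and lower bounds meet at 3, so that is the treewidth.

Treewidth 3.
One optimal decomposition is:
Bags: B1 = {a, f, i, j}  B2 = {f, i, j, k}  B3 = {f, g, j, k}  B4 = {a, d, f, i}  B5 = {b, f, i, j}  B6 = {b, h, i, j}  B7 = {a, c, d, f}  B8 = {a, c, e, f}
Tree: B1–B2, B2–B3, B1–B4, B1–B5, B5–B6, B4–B7, B7–B8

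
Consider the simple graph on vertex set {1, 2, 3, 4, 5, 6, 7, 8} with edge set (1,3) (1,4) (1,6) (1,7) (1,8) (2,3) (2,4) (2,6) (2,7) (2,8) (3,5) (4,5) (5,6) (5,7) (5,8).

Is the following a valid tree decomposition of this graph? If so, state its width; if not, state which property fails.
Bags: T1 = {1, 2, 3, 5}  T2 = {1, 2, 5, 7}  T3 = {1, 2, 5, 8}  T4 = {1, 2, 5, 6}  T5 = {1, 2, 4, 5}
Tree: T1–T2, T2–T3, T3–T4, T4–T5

Yes; width 3.

Vertex coverage: the bags together contain {1, 2, 3, 4, 5, 6, 7, 8}, the full vertex set. Edge coverage: each edge of G has both endpoints in at least one bag. Running intersection: for every vertex, the bags containing it form a connected subtree. All three properties hold, so this is a valid tree decomposition of width max|bag| − 1 = 3, and hence tw(G) ≤ 3.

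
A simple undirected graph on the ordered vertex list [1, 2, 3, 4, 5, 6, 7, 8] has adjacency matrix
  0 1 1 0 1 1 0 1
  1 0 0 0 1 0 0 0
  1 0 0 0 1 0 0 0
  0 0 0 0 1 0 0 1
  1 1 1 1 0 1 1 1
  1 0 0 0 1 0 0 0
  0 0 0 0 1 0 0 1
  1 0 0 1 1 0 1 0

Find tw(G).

A width-2 tree decomposition is:
Bags: B1 = {1, 5, 8}  B2 = {1, 3, 5}  B3 = {1, 5, 6}  B4 = {5, 7, 8}  B5 = {4, 5, 8}  B6 = {1, 2, 5}
Tree: B1–B2, B1–B3, B1–B4, B1–B5, B3–B6
Every bag has size at most 3, so the width is 3 − 1 = 2 and tw(G) ≤ 2. Conversely, {1, 5, 8} is a clique of size 3, and the vertices of any clique must share a bag in every tree decomposition; so some bag has ≥ 3 vertices and tw(G) ≥ 2. Combining the bounds, tw(G) = 2.

2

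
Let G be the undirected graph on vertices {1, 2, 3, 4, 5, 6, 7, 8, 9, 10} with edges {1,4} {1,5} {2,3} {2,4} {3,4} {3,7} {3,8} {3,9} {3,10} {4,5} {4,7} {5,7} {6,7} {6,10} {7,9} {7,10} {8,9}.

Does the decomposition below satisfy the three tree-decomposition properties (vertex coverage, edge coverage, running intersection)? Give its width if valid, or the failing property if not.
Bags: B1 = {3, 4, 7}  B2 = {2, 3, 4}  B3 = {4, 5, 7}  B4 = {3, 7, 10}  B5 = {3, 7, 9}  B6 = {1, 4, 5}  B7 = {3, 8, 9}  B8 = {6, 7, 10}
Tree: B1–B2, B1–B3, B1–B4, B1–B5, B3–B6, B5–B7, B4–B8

Vertex coverage: the bags together contain {1, 2, 3, 4, 5, 6, 7, 8, 9, 10}, the full vertex set. Edge coverage: each edge of G has both endpoints in at least one bag. Running intersection: for every vertex, the bags containing it form a connected subtree. All three properties hold, so this is a valid tree decomposition of width max|bag| − 1 = 2, and hence tw(G) ≤ 2.

Yes; width 2.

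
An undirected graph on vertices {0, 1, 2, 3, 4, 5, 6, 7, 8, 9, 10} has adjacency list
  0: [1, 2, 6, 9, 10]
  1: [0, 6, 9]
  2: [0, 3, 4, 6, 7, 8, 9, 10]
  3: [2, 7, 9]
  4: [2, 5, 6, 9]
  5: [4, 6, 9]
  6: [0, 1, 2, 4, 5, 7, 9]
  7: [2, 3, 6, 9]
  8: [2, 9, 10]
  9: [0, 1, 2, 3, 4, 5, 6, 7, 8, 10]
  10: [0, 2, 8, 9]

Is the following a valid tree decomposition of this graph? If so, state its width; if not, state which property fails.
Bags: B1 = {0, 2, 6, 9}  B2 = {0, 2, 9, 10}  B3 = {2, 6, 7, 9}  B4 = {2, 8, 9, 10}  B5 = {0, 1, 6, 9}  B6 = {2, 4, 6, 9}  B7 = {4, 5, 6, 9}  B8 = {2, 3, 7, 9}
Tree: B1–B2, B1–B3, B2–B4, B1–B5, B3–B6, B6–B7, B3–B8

Yes; width 3.

Vertex coverage: the bags together contain {0, 1, 2, 3, 4, 5, 6, 7, 8, 9, 10}, the full vertex set. Edge coverage: each edge of G has both endpoints in at least one bag. Running intersection: for every vertex, the bags containing it form a connected subtree. All three properties hold, so this is a valid tree decomposition of width max|bag| − 1 = 3, and hence tw(G) ≤ 3.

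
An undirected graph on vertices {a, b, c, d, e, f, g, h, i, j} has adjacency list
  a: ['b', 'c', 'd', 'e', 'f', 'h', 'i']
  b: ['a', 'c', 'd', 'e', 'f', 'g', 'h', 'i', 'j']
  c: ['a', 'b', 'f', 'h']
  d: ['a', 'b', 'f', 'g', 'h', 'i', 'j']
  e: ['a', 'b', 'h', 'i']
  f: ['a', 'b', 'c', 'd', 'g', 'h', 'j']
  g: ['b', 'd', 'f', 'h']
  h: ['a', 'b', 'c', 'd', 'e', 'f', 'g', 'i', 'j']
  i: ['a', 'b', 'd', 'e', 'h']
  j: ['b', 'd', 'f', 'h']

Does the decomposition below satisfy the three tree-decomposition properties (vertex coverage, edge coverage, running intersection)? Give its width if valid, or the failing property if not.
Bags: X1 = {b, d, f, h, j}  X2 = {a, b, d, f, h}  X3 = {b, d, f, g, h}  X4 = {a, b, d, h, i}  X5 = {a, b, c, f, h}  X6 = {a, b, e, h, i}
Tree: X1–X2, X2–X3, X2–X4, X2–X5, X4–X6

Every vertex of G appears in some bag (union = {a, b, c, d, e, f, g, h, i, j}); every edge is covered by a bag; and for each vertex v the set of bags containing v is connected in the bag tree. The decomposition is therefore valid. The largest bag has 5 vertices, so the width is 4.

Yes; width 4.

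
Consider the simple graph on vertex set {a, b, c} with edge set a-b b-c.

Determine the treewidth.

A width-1 tree decomposition is:
Bags: B1 = {a, b}  B2 = {b, c}
Tree: B1–B2
Every bag has size at most 2, so the width is 2 − 1 = 1 and tw(G) ≤ 1. Since G has at least one edge (e.g. a–b), it is not an edgeless graph, so tw(G) ≥ 1. Therefore the treewidth is 1.

1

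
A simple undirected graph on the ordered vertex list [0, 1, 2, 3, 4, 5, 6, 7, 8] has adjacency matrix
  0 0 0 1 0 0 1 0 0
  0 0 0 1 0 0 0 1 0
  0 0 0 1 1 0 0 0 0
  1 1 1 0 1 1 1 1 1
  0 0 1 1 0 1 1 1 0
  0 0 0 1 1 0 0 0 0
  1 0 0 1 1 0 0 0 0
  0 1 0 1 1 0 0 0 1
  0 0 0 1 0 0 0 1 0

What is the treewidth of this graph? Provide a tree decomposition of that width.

Treewidth 2.
Bags: B1 = {3, 4, 7}  B2 = {3, 4, 5}  B3 = {3, 4, 6}  B4 = {2, 3, 4}  B5 = {3, 7, 8}  B6 = {0, 3, 6}  B7 = {1, 3, 7}
Tree: B1–B2, B2–B3, B2–B4, B1–B5, B3–B6, B1–B7

Each bag holds 3 vertices, so the decomposition has width 2, which upper-bounds the treewidth. Conversely, {0, 3, 6} is a clique of size 3, and the vertices of any clique must share a bag in every tree decomposition; so some bag has ≥ 3 vertices and tw(G) ≥ 2. Combining the bounds, tw(G) = 2.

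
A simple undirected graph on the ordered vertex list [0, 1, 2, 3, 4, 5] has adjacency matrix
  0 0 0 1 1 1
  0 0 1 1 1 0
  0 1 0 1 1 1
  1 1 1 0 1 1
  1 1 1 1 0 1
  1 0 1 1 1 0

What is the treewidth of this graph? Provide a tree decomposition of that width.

Every bag has size at most 4, so the width is 4 − 1 = 3 and tw(G) ≤ 3. On the other hand G contains the 4-clique {0, 3, 4, 5}. A clique must lie in a single bag of any decomposition, so no decomposition can have width below 3. Hence tw(G) = 3 exactly.

Treewidth 3.
One such decomposition:
Bags: B1 = {1, 2, 3, 4}  B2 = {2, 3, 4, 5}  B3 = {0, 3, 4, 5}
Tree: B1–B2, B2–B3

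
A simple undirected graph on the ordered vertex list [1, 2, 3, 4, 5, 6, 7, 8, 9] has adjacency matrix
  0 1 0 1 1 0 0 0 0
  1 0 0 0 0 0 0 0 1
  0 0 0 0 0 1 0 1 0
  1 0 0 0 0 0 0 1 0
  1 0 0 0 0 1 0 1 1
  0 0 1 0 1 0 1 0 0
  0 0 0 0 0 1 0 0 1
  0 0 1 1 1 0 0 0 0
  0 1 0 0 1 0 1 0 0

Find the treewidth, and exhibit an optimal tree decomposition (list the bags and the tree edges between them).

Each bag holds 4 vertices, so the decomposition has width 3, which upper-bounds the treewidth. For the lower bound: the 4 vertex sets {3,4,8}, {6}, {5}, {1,2,7,9} are disjoint, each induces a connected subgraph, and every pair is joined by at least one edge of G. Contracting each set to a single vertex therefore yields K_{4} as a minor, and since treewidth is minor-monotone, tw(G) ≥ tw(K_{4}) = 3. Combining the bounds, tw(G) = 3.

Treewidth 3.
One such decomposition:
Bags: B1 = {3, 4, 6, 8}  B2 = {4, 5, 6, 8}  B3 = {1, 4, 5, 6}  B4 = {1, 5, 6, 7}  B5 = {1, 5, 7, 9}  B6 = {1, 2, 7, 9}
Tree: B1–B2, B2–B3, B3–B4, B4–B5, B5–B6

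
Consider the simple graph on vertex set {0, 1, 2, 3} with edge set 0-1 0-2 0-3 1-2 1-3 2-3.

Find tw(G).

3

A width-3 tree decomposition is:
Bags: B1 = {0, 1, 2, 3}
Tree: (single bag)
A single bag containing all 4 vertices is trivially a valid decomposition of width 3. Conversely, {0, 1, 2, 3} is a clique of size 4, and the vertices of any clique must share a bag in every tree decomposition; so some bag has ≥ 4 vertices and tw(G) ≥ 3. Therefore the treewidth is 3.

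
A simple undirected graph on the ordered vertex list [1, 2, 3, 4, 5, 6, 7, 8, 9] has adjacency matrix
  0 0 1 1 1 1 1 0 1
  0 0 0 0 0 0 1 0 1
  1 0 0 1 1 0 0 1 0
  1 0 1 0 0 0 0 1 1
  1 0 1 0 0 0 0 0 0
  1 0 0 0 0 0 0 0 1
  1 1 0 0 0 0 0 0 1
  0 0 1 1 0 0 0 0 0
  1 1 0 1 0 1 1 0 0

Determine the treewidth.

A width-2 tree decomposition is:
Bags: B1 = {2, 7, 9}  B2 = {1, 7, 9}  B3 = {1, 4, 9}  B4 = {1, 6, 9}  B5 = {1, 3, 4}  B6 = {1, 3, 5}  B7 = {3, 4, 8}
Tree: B1–B2, B2–B3, B2–B4, B3–B5, B5–B6, B5–B7
The largest bag has 3 vertices, giving width 2; this decomposition certifies tw(G) ≤ 2. For the lower bound, the 3 vertices {3, 4, 8} are pairwise adjacent, and any tree decomposition puts a clique entirely inside one bag — forcing width ≥ 2. Hence tw(G) = 2 exactly.

2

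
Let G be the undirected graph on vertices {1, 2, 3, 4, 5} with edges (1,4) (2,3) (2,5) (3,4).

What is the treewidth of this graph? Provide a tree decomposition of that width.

Treewidth 1.
Bags: B1 = {1, 4}  B2 = {3, 4}  B3 = {2, 3}  B4 = {2, 5}
Tree: B1–B2, B2–B3, B3–B4

The largest bag has 2 vertices, giving width 1; this decomposition certifies tw(G) ≤ 1. Any graph with an edge has treewidth ≥ 1, and G has the edge 1–4. Hence tw(G) = 1 exactly.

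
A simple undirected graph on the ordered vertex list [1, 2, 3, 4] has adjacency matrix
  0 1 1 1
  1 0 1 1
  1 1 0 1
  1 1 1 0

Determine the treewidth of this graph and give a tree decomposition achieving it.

With just one bag of size 4, the width is 4 − 1 = 3, so tw(G) ≤ 3. On the other hand G contains the 4-clique {1, 2, 3, 4}. A clique must lie in a single bag of any decomposition, so no decomposition can have width below 3. Hence tw(G) = 3 exactly.

Treewidth 3.
One such decomposition:
Bags: B1 = {1, 2, 3, 4}
Tree: (single bag)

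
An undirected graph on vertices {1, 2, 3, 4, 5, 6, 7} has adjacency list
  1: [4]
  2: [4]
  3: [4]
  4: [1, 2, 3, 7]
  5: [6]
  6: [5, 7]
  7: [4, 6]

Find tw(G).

A width-1 tree decomposition is:
Bags: B1 = {6, 7}  B2 = {4, 7}  B3 = {2, 4}  B4 = {3, 4}  B5 = {5, 6}  B6 = {1, 4}
Tree: B1–B2, B2–B3, B2–B4, B1–B5, B4–B6
The largest bag has 2 vertices, giving width 1; this decomposition certifies tw(G) ≤ 1. G has an edge, so its treewidth is at least 1. Combining the bounds, tw(G) = 1.

1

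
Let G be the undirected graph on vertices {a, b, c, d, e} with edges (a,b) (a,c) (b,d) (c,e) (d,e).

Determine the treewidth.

2

A width-2 tree decomposition is:
Bags: B1 = {a, c, e}  B2 = {a, d, e}  B3 = {a, b, d}
Tree: B1–B2, B2–B3
The largest bag has 3 vertices, giving width 2; this decomposition certifies tw(G) ≤ 2. The edges a–c–e–d–b–a form a cycle, so G is not a tree and its treewidth is at least 2. Combining the bounds, tw(G) = 2.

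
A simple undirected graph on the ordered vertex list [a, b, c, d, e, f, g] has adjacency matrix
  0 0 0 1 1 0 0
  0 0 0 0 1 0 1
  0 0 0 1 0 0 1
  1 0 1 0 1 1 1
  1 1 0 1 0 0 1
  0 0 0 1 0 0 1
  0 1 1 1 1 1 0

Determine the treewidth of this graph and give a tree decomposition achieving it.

Each bag holds 3 vertices, so the decomposition has width 2, which upper-bounds the treewidth. Conversely, {d, e, g} is a clique of size 3, and the vertices of any clique must share a bag in every tree decomposition; so some bag has ≥ 3 vertices and tw(G) ≥ 2. Therefore the treewidth is 2.

Treewidth 2.
One such decomposition:
Bags: B1 = {b, e, g}  B2 = {d, e, g}  B3 = {d, f, g}  B4 = {a, d, e}  B5 = {c, d, g}
Tree: B1–B2, B2–B3, B2–B4, B2–B5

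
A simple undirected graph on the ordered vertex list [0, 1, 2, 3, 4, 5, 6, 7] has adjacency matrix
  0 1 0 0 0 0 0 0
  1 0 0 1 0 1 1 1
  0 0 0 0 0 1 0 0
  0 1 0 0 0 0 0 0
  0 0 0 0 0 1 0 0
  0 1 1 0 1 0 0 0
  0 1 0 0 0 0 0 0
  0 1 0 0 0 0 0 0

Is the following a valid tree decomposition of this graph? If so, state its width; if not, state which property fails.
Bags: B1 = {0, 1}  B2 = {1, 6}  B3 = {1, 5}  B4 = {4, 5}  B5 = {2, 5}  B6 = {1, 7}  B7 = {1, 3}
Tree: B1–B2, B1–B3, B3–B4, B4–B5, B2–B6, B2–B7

Every vertex of G appears in some bag (union = {0, 1, 2, 3, 4, 5, 6, 7}); every edge is covered by a bag; and for each vertex v the set of bags containing v is connected in the bag tree. The decomposition is therefore valid. The largest bag has 2 vertices, so the width is 1.

Yes; width 1.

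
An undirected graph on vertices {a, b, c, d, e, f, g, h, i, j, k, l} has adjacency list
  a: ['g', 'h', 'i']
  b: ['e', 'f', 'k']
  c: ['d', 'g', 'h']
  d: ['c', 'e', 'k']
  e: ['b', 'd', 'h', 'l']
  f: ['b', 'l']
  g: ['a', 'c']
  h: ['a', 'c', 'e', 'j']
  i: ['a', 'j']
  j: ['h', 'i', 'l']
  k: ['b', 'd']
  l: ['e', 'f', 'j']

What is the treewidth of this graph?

3

A width-3 tree decomposition is:
Bags: B1 = {a, g, i, j}  B2 = {a, g, h, j}  B3 = {c, g, h, j}  B4 = {c, h, j, l}  B5 = {c, e, h, l}  B6 = {c, d, e, l}  B7 = {d, e, f, l}  B8 = {b, d, e, f}  B9 = {b, d, f, k}
Tree: B1–B2, B2–B3, B3–B4, B4–B5, B5–B6, B6–B7, B7–B8, B8–B9
Every bag has size at most 4, so the width is 4 − 1 = 3 and tw(G) ≤ 3. For the lower bound: the 4 vertex sets {a,g,i}, {j}, {h}, {c,d,e,l} are disjoint, each induces a connected subgraph, and every pair is joined by at least one edge of G. Contracting each set to a single vertex therefore yields K_{4} as a minor, and since treewidth is minor-monotone, tw(G) ≥ tw(K_{4}) = 3. Combining the bounds, tw(G) = 3.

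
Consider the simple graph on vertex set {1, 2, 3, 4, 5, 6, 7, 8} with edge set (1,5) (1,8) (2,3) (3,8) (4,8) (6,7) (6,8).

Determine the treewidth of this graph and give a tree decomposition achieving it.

Treewidth 1.
Bags: B1 = {3, 8}  B2 = {6, 8}  B3 = {4, 8}  B4 = {6, 7}  B5 = {1, 8}  B6 = {2, 3}  B7 = {1, 5}
Tree: B1–B2, B1–B3, B2–B4, B1–B5, B1–B6, B5–B7

The largest bag has 2 vertices, giving width 1; this decomposition certifies tw(G) ≤ 1. Any graph with an edge has treewidth ≥ 1, and G has the edge 8–3. Therefore the treewidth is 1.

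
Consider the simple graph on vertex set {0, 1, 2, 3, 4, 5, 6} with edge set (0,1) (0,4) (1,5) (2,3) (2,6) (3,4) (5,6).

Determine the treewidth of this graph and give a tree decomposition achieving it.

Each bag holds 3 vertices, so the decomposition has width 2, which upper-bounds the treewidth. The edges 2–3–4–0–1–5–6–2 form a cycle, so G is not a tree and its treewidth is at least 2. Hence tw(G) = 2 exactly.

Treewidth 2.
One optimal decomposition is:
Bags: B1 = {2, 3, 4}  B2 = {0, 2, 4}  B3 = {0, 1, 2}  B4 = {1, 2, 5}  B5 = {2, 5, 6}
Tree: B1–B2, B2–B3, B3–B4, B4–B5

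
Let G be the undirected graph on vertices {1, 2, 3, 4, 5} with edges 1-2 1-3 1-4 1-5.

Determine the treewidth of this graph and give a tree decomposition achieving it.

Treewidth 1.
One such decomposition:
Bags: B1 = {1, 2}  B2 = {1, 5}  B3 = {1, 4}  B4 = {1, 3}
Tree: B1–B2, B2–B3, B3–B4

Every bag has size at most 2, so the width is 2 − 1 = 1 and tw(G) ≤ 1. Since G has at least one edge (e.g. 2–1), it is not an edgeless graph, so tw(G) ≥ 1. The upper and lower bounds meet at 1, so that is the treewidth.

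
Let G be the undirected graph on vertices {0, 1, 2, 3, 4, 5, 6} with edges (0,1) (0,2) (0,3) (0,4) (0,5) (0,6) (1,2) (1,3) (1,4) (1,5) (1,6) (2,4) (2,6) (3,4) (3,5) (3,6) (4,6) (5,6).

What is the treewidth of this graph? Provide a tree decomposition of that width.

Treewidth 4.
One such decomposition:
Bags: B1 = {0, 1, 2, 4, 6}  B2 = {0, 1, 3, 4, 6}  B3 = {0, 1, 3, 5, 6}
Tree: B1–B2, B2–B3

The largest bag has 5 vertices, giving width 4; this decomposition certifies tw(G) ≤ 4. For the lower bound, the 5 vertices {0, 1, 2, 4, 6} are pairwise adjacent, and any tree decomposition puts a clique entirely inside one bag — forcing width ≥ 4. Therefore the treewidth is 4.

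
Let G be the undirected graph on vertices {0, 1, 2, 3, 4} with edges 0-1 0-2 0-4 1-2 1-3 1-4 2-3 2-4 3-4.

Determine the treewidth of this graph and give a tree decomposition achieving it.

Treewidth 3.
Bags: B1 = {0, 1, 2, 4}  B2 = {1, 2, 3, 4}
Tree: B1–B2

Each bag holds 4 vertices, so the decomposition has width 3, which upper-bounds the treewidth. Conversely, {0, 1, 2, 4} is a clique of size 4, and the vertices of any clique must share a bag in every tree decomposition; so some bag has ≥ 4 vertices and tw(G) ≥ 3. Combining the bounds, tw(G) = 3.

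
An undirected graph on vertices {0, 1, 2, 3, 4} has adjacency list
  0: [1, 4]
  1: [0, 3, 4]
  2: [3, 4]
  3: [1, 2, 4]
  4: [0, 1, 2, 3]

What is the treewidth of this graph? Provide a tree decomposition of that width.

The largest bag has 3 vertices, giving width 2; this decomposition certifies tw(G) ≤ 2. Conversely, {0, 1, 4} is a clique of size 3, and the vertices of any clique must share a bag in every tree decomposition; so some bag has ≥ 3 vertices and tw(G) ≥ 2. The upper and lower bounds meet at 2, so that is the treewidth.

Treewidth 2.
One optimal decomposition is:
Bags: B1 = {2, 3, 4}  B2 = {1, 3, 4}  B3 = {0, 1, 4}
Tree: B1–B2, B2–B3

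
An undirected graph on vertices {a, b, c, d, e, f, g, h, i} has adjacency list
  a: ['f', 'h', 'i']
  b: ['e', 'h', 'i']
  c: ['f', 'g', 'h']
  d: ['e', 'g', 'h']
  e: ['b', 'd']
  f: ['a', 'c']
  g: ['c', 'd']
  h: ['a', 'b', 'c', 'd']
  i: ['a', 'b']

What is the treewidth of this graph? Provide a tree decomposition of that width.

Every bag has size at most 4, so the width is 4 − 1 = 3 and tw(G) ≤ 3. For the lower bound: the 4 vertex sets {a,f,i}, {c}, {h}, {b,d,e,g} are disjoint, each induces a connected subgraph, and every pair is joined by at least one edge of G. Contracting each set to a single vertex therefore yields K_{4} as a minor, and since treewidth is minor-monotone, tw(G) ≥ tw(K_{4}) = 3. Hence tw(G) = 3 exactly.

Treewidth 3.
One optimal decomposition is:
Bags: B1 = {a, c, f, i}  B2 = {a, c, h, i}  B3 = {b, c, h, i}  B4 = {b, c, g, h}  B5 = {b, d, g, h}  B6 = {b, d, e, g}
Tree: B1–B2, B2–B3, B3–B4, B4–B5, B5–B6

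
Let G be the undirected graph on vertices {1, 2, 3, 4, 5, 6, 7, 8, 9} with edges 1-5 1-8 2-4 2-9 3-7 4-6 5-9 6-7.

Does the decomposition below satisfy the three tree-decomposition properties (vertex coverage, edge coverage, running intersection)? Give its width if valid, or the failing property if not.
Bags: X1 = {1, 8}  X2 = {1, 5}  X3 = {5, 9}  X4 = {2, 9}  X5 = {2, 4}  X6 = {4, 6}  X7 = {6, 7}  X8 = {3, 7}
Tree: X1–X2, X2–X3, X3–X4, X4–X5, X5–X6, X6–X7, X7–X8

Yes; width 1.

Checking the three conditions: (i) the bags cover all of {1, 2, 3, 4, 5, 6, 7, 8, 9}; (ii) for each edge, some bag contains both endpoints; (iii) the bags containing any fixed vertex form a subtree. All hold, so the decomposition is valid with width 2 − 1 = 1.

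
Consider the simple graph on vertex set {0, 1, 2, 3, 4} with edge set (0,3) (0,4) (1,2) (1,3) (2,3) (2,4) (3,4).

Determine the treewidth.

2

A width-2 tree decomposition is:
Bags: B1 = {0, 3, 4}  B2 = {2, 3, 4}  B3 = {1, 2, 3}
Tree: B1–B2, B2–B3
Every bag has size at most 3, so the width is 3 − 1 = 2 and tw(G) ≤ 2. For the lower bound, the 3 vertices {0, 3, 4} are pairwise adjacent, and any tree decomposition puts a clique entirely inside one bag — forcing width ≥ 2. Combining the bounds, tw(G) = 2.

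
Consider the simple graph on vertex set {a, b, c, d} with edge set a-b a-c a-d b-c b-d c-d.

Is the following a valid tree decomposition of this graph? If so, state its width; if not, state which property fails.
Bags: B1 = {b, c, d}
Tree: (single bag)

No — vertex a appears in no bag.

A tree decomposition must satisfy three properties: every vertex lies in some bag; for every edge, both endpoints lie together in some bag; and for every vertex, the bags containing it form a connected subtree. Here vertex a appears in no bag, so the decomposition is invalid.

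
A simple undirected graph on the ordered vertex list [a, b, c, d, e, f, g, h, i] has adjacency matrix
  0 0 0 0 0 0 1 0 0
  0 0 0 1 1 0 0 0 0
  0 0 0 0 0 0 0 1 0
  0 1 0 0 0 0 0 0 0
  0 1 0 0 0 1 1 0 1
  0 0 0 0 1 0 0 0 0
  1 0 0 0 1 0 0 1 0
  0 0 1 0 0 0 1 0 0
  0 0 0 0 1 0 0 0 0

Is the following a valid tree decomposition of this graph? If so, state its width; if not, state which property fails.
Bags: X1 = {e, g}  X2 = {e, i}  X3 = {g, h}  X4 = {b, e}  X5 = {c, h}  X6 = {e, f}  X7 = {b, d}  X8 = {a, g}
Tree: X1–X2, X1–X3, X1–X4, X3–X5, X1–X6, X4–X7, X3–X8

Yes; width 1.

Checking the three conditions: (i) the bags cover all of {a, b, c, d, e, f, g, h, i}; (ii) for each edge, some bag contains both endpoints; (iii) the bags containing any fixed vertex form a subtree. All hold, so the decomposition is valid with width 2 − 1 = 1.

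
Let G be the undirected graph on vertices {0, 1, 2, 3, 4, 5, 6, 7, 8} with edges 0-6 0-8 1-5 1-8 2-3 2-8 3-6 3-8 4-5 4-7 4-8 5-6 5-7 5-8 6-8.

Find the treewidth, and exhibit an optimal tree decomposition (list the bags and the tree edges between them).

Treewidth 2.
One optimal decomposition is:
Bags: B1 = {0, 6, 8}  B2 = {3, 6, 8}  B3 = {5, 6, 8}  B4 = {1, 5, 8}  B5 = {4, 5, 8}  B6 = {4, 5, 7}  B7 = {2, 3, 8}
Tree: B1–B2, B2–B3, B3–B4, B3–B5, B5–B6, B2–B7

Each bag holds 3 vertices, so the decomposition has width 2, which upper-bounds the treewidth. On the other hand G contains the 3-clique {0, 6, 8}. A clique must lie in a single bag of any decomposition, so no decomposition can have width below 2. Combining the bounds, tw(G) = 2.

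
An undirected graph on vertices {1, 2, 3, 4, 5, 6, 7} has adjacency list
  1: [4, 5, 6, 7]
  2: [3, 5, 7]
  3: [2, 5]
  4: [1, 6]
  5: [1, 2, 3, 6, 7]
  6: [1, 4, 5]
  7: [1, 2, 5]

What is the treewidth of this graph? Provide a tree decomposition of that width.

Every bag has size at most 3, so the width is 3 − 1 = 2 and tw(G) ≤ 2. On the other hand G contains the 3-clique {1, 4, 6}. A clique must lie in a single bag of any decomposition, so no decomposition can have width below 2. The upper and lower bounds meet at 2, so that is the treewidth.

Treewidth 2.
Bags: B1 = {2, 5, 7}  B2 = {1, 5, 7}  B3 = {1, 5, 6}  B4 = {2, 3, 5}  B5 = {1, 4, 6}
Tree: B1–B2, B2–B3, B1–B4, B3–B5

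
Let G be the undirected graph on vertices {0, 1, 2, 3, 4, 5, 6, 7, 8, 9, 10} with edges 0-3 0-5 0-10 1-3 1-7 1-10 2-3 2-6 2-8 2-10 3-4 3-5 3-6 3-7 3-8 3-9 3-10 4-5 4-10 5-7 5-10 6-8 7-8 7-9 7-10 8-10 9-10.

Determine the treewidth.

A width-3 tree decomposition is:
Bags: B1 = {1, 3, 7, 10}  B2 = {3, 5, 7, 10}  B3 = {3, 7, 8, 10}  B4 = {2, 3, 8, 10}  B5 = {0, 3, 5, 10}  B6 = {3, 4, 5, 10}  B7 = {3, 7, 9, 10}  B8 = {2, 3, 6, 8}
Tree: B1–B2, B1–B3, B3–B4, B2–B5, B2–B6, B1–B7, B4–B8
The largest bag has 4 vertices, giving width 3; this decomposition certifies tw(G) ≤ 3. For the lower bound, the 4 vertices {0, 3, 5, 10} are pairwise adjacent, and any tree decomposition puts a clique entirely inside one bag — forcing width ≥ 3. Combining the bounds, tw(G) = 3.

3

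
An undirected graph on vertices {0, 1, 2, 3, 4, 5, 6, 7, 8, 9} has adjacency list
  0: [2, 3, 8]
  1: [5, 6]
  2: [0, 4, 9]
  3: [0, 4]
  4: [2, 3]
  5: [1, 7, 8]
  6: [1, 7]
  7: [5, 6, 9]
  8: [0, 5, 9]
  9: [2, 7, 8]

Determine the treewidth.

A width-2 tree decomposition is:
Bags: B1 = {2, 3, 4}  B2 = {0, 2, 3}  B3 = {0, 2, 9}  B4 = {0, 8, 9}  B5 = {7, 8, 9}  B6 = {5, 7, 8}  B7 = {5, 6, 7}  B8 = {1, 5, 6}
Tree: B1–B2, B2–B3, B3–B4, B4–B5, B5–B6, B6–B7, B7–B8
Each bag holds 3 vertices, so the decomposition has width 2, which upper-bounds the treewidth. Since 4–3–0–2–4 is a cycle in G, G is not acyclic. Forests are exactly the graphs of treewidth ≤ 1, so tw(G) ≥ 2. Combining the bounds, tw(G) = 2.

2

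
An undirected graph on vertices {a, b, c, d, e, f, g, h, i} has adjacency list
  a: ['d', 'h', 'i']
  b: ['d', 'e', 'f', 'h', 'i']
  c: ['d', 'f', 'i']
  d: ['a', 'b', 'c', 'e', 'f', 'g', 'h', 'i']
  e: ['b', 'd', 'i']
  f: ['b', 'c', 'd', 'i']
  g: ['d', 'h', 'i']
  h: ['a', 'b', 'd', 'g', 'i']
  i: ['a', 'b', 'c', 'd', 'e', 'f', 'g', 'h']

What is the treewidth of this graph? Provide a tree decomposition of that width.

Each bag holds 4 vertices, so the decomposition has width 3, which upper-bounds the treewidth. For the lower bound, the 4 vertices {b, d, e, i} are pairwise adjacent, and any tree decomposition puts a clique entirely inside one bag — forcing width ≥ 3. Combining the bounds, tw(G) = 3.

Treewidth 3.
Bags: B1 = {b, d, f, i}  B2 = {b, d, h, i}  B3 = {d, g, h, i}  B4 = {b, d, e, i}  B5 = {a, d, h, i}  B6 = {c, d, f, i}
Tree: B1–B2, B2–B3, B1–B4, B2–B5, B1–B6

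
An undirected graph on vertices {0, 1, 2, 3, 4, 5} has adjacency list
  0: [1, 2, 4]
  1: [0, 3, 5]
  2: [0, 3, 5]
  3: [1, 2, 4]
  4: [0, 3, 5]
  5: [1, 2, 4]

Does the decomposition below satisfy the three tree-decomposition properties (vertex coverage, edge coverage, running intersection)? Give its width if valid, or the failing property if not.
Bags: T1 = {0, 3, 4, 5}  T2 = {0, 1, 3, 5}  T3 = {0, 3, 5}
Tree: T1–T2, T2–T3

No — vertex 2 appears in no bag.

A tree decomposition must satisfy three properties: every vertex lies in some bag; for every edge, both endpoints lie together in some bag; and for every vertex, the bags containing it form a connected subtree. Here vertex 2 appears in no bag, so the decomposition is invalid.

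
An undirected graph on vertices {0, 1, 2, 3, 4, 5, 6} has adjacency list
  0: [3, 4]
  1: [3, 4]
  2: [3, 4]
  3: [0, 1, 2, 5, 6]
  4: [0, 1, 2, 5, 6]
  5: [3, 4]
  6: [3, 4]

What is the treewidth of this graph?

A width-2 tree decomposition is:
Bags: B1 = {3, 4, 5}  B2 = {1, 3, 4}  B3 = {0, 3, 4}  B4 = {3, 4, 6}  B5 = {2, 3, 4}
Tree: B1–B2, B2–B3, B3–B4, B4–B5
Each bag holds 3 vertices, so the decomposition has width 2, which upper-bounds the treewidth. Since 4–5–3–1–4 is a cycle in G, G is not acyclic. Forests are exactly the graphs of treewidth ≤ 1, so tw(G) ≥ 2. Hence tw(G) = 2 exactly.

2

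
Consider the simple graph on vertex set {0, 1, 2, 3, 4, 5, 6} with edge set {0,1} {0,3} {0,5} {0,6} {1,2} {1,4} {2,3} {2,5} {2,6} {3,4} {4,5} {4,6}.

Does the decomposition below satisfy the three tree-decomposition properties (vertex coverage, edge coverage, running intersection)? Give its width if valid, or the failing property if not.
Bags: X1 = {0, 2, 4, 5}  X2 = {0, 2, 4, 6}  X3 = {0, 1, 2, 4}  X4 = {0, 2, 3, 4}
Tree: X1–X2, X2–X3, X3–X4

Yes; width 3.

Every vertex of G appears in some bag (union = {0, 1, 2, 3, 4, 5, 6}); every edge is covered by a bag; and for each vertex v the set of bags containing v is connected in the bag tree. The decomposition is therefore valid. The largest bag has 4 vertices, so the width is 3.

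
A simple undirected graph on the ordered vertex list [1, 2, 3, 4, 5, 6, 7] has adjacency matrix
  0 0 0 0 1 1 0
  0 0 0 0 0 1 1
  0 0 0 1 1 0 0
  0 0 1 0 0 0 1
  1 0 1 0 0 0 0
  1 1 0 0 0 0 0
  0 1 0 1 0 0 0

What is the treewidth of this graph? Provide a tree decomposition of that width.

Each bag holds 3 vertices, so the decomposition has width 2, which upper-bounds the treewidth. The edges 1–5–3–4–7–2–6–1 form a cycle, so G is not a tree and its treewidth is at least 2. Combining the bounds, tw(G) = 2.

Treewidth 2.
Bags: B1 = {1, 3, 5}  B2 = {1, 3, 4}  B3 = {1, 4, 7}  B4 = {1, 2, 7}  B5 = {1, 2, 6}
Tree: B1–B2, B2–B3, B3–B4, B4–B5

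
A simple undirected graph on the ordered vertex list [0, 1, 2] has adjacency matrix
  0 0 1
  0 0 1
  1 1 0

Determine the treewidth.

A width-1 tree decomposition is:
Bags: B1 = {1, 2}  B2 = {0, 2}
Tree: B1–B2
Every bag has size at most 2, so the width is 2 − 1 = 1 and tw(G) ≤ 1. Any graph with an edge has treewidth ≥ 1, and G has the edge 1–2. Hence tw(G) = 1 exactly.

1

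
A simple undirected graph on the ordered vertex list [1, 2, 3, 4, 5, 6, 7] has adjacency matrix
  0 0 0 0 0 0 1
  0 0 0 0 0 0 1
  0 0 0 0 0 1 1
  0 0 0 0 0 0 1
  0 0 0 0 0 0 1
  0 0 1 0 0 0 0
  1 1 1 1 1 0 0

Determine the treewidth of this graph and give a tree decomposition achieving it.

Treewidth 1.
One optimal decomposition is:
Bags: B1 = {3, 7}  B2 = {3, 6}  B3 = {4, 7}  B4 = {5, 7}  B5 = {2, 7}  B6 = {1, 7}
Tree: B1–B2, B1–B3, B3–B4, B4–B5, B1–B6

Every bag has size at most 2, so the width is 2 − 1 = 1 and tw(G) ≤ 1. Since G has at least one edge (e.g. 3–7), it is not an edgeless graph, so tw(G) ≥ 1. Combining the bounds, tw(G) = 1.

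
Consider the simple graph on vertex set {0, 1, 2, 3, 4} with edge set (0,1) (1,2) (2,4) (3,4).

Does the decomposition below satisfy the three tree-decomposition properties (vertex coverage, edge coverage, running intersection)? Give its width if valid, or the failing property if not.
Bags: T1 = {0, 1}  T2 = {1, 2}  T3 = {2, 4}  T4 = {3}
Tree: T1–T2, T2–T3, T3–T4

A tree decomposition must satisfy three properties: every vertex lies in some bag; for every edge, both endpoints lie together in some bag; and for every vertex, the bags containing it form a connected subtree. Here edge (4,3) lies in no bag, so the decomposition is invalid.

No — edge (4,3) lies in no bag.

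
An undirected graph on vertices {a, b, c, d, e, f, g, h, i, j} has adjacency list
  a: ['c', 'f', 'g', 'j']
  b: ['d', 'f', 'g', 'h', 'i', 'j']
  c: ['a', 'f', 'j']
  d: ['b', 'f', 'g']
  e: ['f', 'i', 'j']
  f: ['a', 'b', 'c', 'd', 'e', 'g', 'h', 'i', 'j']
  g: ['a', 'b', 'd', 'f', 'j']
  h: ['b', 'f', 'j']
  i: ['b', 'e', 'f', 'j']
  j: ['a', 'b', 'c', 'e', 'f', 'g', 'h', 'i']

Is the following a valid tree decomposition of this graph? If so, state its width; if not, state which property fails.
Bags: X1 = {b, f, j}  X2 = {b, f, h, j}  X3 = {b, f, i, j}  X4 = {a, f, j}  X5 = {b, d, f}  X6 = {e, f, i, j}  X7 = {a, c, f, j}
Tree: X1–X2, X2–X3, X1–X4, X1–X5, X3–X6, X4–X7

A tree decomposition must satisfy three properties: every vertex lies in some bag; for every edge, both endpoints lie together in some bag; and for every vertex, the bags containing it form a connected subtree. Here vertex g appears in no bag, so the decomposition is invalid.

No — vertex g appears in no bag.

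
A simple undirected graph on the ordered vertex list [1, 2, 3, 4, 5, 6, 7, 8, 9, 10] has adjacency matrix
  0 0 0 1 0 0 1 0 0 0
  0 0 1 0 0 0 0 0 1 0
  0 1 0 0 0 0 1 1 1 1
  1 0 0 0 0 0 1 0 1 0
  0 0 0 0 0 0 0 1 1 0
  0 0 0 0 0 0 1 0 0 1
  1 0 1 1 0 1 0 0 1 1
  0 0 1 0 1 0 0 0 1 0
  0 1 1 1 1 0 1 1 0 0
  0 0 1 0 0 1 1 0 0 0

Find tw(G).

2

A width-2 tree decomposition is:
Bags: B1 = {3, 7, 9}  B2 = {3, 7, 10}  B3 = {3, 8, 9}  B4 = {2, 3, 9}  B5 = {4, 7, 9}  B6 = {1, 4, 7}  B7 = {6, 7, 10}  B8 = {5, 8, 9}
Tree: B1–B2, B1–B3, B3–B4, B1–B5, B5–B6, B2–B7, B3–B8
Each bag holds 3 vertices, so the decomposition has width 2, which upper-bounds the treewidth. For the lower bound, the 3 vertices {3, 8, 9} are pairwise adjacent, and any tree decomposition puts a clique entirely inside one bag — forcing width ≥ 2. Combining the bounds, tw(G) = 2.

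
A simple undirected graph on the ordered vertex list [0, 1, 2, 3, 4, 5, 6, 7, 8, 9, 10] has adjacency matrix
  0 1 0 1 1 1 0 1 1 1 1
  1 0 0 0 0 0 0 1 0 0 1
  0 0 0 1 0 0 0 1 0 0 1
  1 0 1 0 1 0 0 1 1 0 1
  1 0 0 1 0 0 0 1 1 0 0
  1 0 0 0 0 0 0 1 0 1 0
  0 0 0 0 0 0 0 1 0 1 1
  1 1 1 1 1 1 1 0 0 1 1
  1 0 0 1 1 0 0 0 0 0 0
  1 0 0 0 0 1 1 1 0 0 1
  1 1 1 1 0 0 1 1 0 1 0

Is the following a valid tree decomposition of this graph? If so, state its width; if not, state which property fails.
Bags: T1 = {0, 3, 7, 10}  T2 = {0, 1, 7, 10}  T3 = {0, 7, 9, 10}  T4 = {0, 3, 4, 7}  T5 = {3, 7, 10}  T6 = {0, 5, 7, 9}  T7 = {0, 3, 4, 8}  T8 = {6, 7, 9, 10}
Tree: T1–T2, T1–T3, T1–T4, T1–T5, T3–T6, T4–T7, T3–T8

A tree decomposition must satisfy three properties: every vertex lies in some bag; for every edge, both endpoints lie together in some bag; and for every vertex, the bags containing it form a connected subtree. Here vertex 2 appears in no bag, so the decomposition is invalid.

No — vertex 2 appears in no bag.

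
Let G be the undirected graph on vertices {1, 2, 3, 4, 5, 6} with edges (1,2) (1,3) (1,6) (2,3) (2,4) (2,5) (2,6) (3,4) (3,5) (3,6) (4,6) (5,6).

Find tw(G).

3

A width-3 tree decomposition is:
Bags: B1 = {2, 3, 4, 6}  B2 = {2, 3, 5, 6}  B3 = {1, 2, 3, 6}
Tree: B1–B2, B1–B3
Every bag has size at most 4, so the width is 4 − 1 = 3 and tw(G) ≤ 3. For the lower bound, the 4 vertices {1, 2, 3, 6} are pairwise adjacent, and any tree decomposition puts a clique entirely inside one bag — forcing width ≥ 3. Combining the bounds, tw(G) = 3.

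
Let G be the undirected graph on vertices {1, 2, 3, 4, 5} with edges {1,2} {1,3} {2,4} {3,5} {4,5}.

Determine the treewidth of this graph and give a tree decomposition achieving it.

The largest bag has 3 vertices, giving width 2; this decomposition certifies tw(G) ≤ 2. For the lower bound, G contains the cycle 5–4–2–1–3–5, so G is not a forest; only forests have treewidth ≤ 1, hence tw(G) ≥ 2. The upper and lower bounds meet at 2, so that is the treewidth.

Treewidth 2.
One optimal decomposition is:
Bags: B1 = {2, 4, 5}  B2 = {1, 2, 5}  B3 = {1, 3, 5}
Tree: B1–B2, B2–B3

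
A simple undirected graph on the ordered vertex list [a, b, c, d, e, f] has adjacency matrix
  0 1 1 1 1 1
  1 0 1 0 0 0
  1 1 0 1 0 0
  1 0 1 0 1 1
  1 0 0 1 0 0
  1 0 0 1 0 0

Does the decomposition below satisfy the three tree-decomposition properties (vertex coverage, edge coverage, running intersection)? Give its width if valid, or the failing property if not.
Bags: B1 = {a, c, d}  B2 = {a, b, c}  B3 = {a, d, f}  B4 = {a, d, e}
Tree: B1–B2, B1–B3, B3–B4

Yes; width 2.

Every vertex of G appears in some bag (union = {a, b, c, d, e, f}); every edge is covered by a bag; and for each vertex v the set of bags containing v is connected in the bag tree. The decomposition is therefore valid. The largest bag has 3 vertices, so the width is 2.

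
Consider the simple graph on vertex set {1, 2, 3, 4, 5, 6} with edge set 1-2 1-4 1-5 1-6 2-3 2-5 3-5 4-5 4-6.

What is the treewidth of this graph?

2

A width-2 tree decomposition is:
Bags: B1 = {2, 3, 5}  B2 = {1, 2, 5}  B3 = {1, 4, 5}  B4 = {1, 4, 6}
Tree: B1–B2, B2–B3, B3–B4
Every bag has size at most 3, so the width is 3 − 1 = 2 and tw(G) ≤ 2. For the lower bound, the 3 vertices {1, 2, 5} are pairwise adjacent, and any tree decomposition puts a clique entirely inside one bag — forcing width ≥ 2. Hence tw(G) = 2 exactly.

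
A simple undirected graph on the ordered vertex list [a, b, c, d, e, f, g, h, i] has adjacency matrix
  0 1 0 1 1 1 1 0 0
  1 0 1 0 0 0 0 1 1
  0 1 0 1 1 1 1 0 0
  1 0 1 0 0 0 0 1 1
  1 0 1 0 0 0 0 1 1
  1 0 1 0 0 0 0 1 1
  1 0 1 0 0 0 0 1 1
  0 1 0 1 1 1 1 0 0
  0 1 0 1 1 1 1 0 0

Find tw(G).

4

A width-4 tree decomposition is:
Bags: B1 = {a, c, e, h, i}  B2 = {a, c, g, h, i}  B3 = {a, b, c, h, i}  B4 = {a, c, d, h, i}  B5 = {a, c, f, h, i}
Tree: B1–B2, B2–B3, B3–B4, B4–B5
Each bag holds 5 vertices, so the decomposition has width 4, which upper-bounds the treewidth. For the lower bound: the 5 vertex sets {c,e}, {g,i}, {b,h}, {a}, {d} are disjoint, each induces a connected subgraph, and every pair is joined by at least one edge of G. Contracting each set to a single vertex therefore yields K_{5} as a minor, and since treewidth is minor-monotone, tw(G) ≥ tw(K_{5}) = 4. The upper and lower bounds meet at 4, so that is the treewidth.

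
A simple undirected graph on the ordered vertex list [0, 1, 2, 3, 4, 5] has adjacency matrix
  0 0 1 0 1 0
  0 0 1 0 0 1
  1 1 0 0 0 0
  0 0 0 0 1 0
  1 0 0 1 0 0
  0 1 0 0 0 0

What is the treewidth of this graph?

1

A width-1 tree decomposition is:
Bags: B1 = {3, 4}  B2 = {0, 4}  B3 = {0, 2}  B4 = {1, 2}  B5 = {1, 5}
Tree: B1–B2, B2–B3, B3–B4, B4–B5
The largest bag has 2 vertices, giving width 1; this decomposition certifies tw(G) ≤ 1. G has an edge, so its treewidth is at least 1. Hence tw(G) = 1 exactly.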